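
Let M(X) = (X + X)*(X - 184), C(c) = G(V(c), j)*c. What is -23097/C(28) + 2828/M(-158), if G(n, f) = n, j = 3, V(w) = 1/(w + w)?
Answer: -1248068785/27018 ≈ -46194.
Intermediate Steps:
V(w) = 1/(2*w)
C(c) = ½ (C(c) = (1/(2*c))*c = ½)
M(X) = 2*X*(-184 + X) (M(X) = (2*X)*(-184 + X) = 2*X*(-184 + X))
-23097/C(28) + 2828/M(-158) = -23097/½ + 2828/((2*(-158)*(-184 - 158))) = -23097*2 + 2828/((2*(-158)*(-342))) = -46194 + 2828/108072 = -46194 + 2828*(1/108072) = -46194 + 707/27018 = -1248068785/27018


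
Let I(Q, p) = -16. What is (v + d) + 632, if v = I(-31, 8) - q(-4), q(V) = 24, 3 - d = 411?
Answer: 184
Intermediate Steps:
d = -408 (d = 3 - 1*411 = 3 - 411 = -408)
v = -40 (v = -16 - 1*24 = -16 - 24 = -40)
(v + d) + 632 = (-40 - 408) + 632 = -448 + 632 = 184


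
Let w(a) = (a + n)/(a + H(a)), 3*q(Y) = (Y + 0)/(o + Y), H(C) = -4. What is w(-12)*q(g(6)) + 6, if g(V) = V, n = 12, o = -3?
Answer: 6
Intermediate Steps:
q(Y) = Y/(3*(-3 + Y)) (q(Y) = ((Y + 0)/(-3 + Y))/3 = (Y/(-3 + Y))/3 = Y/(3*(-3 + Y)))
w(a) = (12 + a)/(-4 + a) (w(a) = (a + 12)/(a - 4) = (12 + a)/(-4 + a))
w(-12)*q(g(6)) + 6 = ((12 - 12)/(-4 - 12))*((⅓)*6/(-3 + 6)) + 6 = (0/(-16))*((⅓)*6/3) + 6 = (-1/16*0)*((⅓)*6*(⅓)) + 6 = 0*(⅔) + 6 = 0 + 6 = 6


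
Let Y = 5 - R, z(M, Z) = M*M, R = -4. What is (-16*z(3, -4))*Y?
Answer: -1296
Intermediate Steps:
z(M, Z) = M**2
Y = 9 (Y = 5 - 1*(-4) = 5 + 4 = 9)
(-16*z(3, -4))*Y = -16*3**2*9 = -16*9*9 = -144*9 = -1296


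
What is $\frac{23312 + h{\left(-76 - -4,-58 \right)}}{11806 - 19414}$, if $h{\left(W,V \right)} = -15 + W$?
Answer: $- \frac{23225}{7608} \approx -3.0527$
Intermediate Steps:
$\frac{23312 + h{\left(-76 - -4,-58 \right)}}{11806 - 19414} = \frac{23312 - 87}{11806 - 19414} = \frac{23312 + \left(-15 + \left(-76 + 4\right)\right)}{-7608} = \left(23312 - 87\right) \left(- \frac{1}{7608}\right) = 23225 \left(- \frac{1}{7608}\right) = - \frac{23225}{7608}$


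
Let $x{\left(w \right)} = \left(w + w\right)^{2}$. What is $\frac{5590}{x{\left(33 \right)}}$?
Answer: $\frac{2795}{2178} \approx 1.2833$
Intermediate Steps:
$x{\left(w \right)} = 4 w^{2}$ ($x{\left(w \right)} = \left(2 w\right)^{2} = 4 w^{2}$)
$\frac{5590}{x{\left(33 \right)}} = \frac{5590}{4 \cdot 33^{2}} = \frac{5590}{4 \cdot 1089} = \frac{5590}{4356} = 5590 \cdot \frac{1}{4356} = \frac{2795}{2178}$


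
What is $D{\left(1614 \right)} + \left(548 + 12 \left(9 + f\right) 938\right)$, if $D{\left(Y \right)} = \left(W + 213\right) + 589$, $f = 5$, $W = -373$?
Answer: $158561$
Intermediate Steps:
$D{\left(Y \right)} = 429$ ($D{\left(Y \right)} = \left(-373 + 213\right) + 589 = -160 + 589 = 429$)
$D{\left(1614 \right)} + \left(548 + 12 \left(9 + f\right) 938\right) = 429 + \left(548 + 12 \left(9 + 5\right) 938\right) = 429 + \left(548 + 12 \cdot 14 \cdot 938\right) = 429 + \left(548 + 168 \cdot 938\right) = 429 + \left(548 + 157584\right) = 429 + 158132 = 158561$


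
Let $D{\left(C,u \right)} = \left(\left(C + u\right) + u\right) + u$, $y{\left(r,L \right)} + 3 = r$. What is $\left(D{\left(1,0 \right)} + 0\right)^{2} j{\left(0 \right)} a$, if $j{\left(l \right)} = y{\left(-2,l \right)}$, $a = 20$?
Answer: $-100$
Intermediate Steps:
$y{\left(r,L \right)} = -3 + r$
$j{\left(l \right)} = -5$ ($j{\left(l \right)} = -3 - 2 = -5$)
$D{\left(C,u \right)} = C + 3 u$ ($D{\left(C,u \right)} = \left(C + 2 u\right) + u = C + 3 u$)
$\left(D{\left(1,0 \right)} + 0\right)^{2} j{\left(0 \right)} a = \left(\left(1 + 3 \cdot 0\right) + 0\right)^{2} \left(-5\right) 20 = \left(\left(1 + 0\right) + 0\right)^{2} \left(-5\right) 20 = \left(1 + 0\right)^{2} \left(-5\right) 20 = 1^{2} \left(-5\right) 20 = 1 \left(-5\right) 20 = \left(-5\right) 20 = -100$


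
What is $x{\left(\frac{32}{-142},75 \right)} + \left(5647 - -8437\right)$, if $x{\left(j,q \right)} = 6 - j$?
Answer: $\frac{1000406}{71} \approx 14090.0$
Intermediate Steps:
$x{\left(\frac{32}{-142},75 \right)} + \left(5647 - -8437\right) = \left(6 - \frac{32}{-142}\right) + \left(5647 - -8437\right) = \left(6 - 32 \left(- \frac{1}{142}\right)\right) + \left(5647 + 8437\right) = \left(6 - - \frac{16}{71}\right) + 14084 = \left(6 + \frac{16}{71}\right) + 14084 = \frac{442}{71} + 14084 = \frac{1000406}{71}$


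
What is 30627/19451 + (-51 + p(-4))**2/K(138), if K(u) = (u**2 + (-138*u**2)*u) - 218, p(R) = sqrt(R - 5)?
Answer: 5553493818489/3527002272305 + 153*I/181327555 ≈ 1.5746 + 8.4378e-7*I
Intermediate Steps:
p(R) = sqrt(-5 + R)
K(u) = -218 + u**2 - 138*u**3 (K(u) = (u**2 - 138*u**3) - 218 = -218 + u**2 - 138*u**3)
30627/19451 + (-51 + p(-4))**2/K(138) = 30627/19451 + (-51 + sqrt(-5 - 4))**2/(-218 + 138**2 - 138*138**3) = 30627*(1/19451) + (-51 + sqrt(-9))**2/(-218 + 19044 - 138*2628072) = 30627/19451 + (-51 + 3*I)**2/(-218 + 19044 - 362673936) = 30627/19451 + (-51 + 3*I)**2/(-362655110) = 30627/19451 + (-51 + 3*I)**2*(-1/362655110) = 30627/19451 - (-51 + 3*I)**2/362655110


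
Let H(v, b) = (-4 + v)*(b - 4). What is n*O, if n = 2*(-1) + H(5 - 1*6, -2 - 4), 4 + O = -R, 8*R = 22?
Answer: -324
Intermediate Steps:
R = 11/4 (R = (⅛)*22 = 11/4 ≈ 2.7500)
H(v, b) = (-4 + b)*(-4 + v) (H(v, b) = (-4 + v)*(-4 + b) = (-4 + b)*(-4 + v))
O = -27/4 (O = -4 - 1*11/4 = -4 - 11/4 = -27/4 ≈ -6.7500)
n = 48 (n = 2*(-1) + (16 - 4*(-2 - 4) - 4*(5 - 1*6) + (-2 - 4)*(5 - 1*6)) = -2 + (16 - 4*(-6) - 4*(5 - 6) - 6*(5 - 6)) = -2 + (16 + 24 - 4*(-1) - 6*(-1)) = -2 + (16 + 24 + 4 + 6) = -2 + 50 = 48)
n*O = 48*(-27/4) = -324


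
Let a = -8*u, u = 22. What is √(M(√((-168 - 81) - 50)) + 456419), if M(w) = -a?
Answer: √456595 ≈ 675.72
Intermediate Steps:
a = -176 (a = -8*22 = -176)
M(w) = 176 (M(w) = -1*(-176) = 176)
√(M(√((-168 - 81) - 50)) + 456419) = √(176 + 456419) = √456595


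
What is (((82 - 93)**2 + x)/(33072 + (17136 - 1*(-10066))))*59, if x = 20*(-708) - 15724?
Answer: -1756017/60274 ≈ -29.134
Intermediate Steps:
x = -29884 (x = -14160 - 15724 = -29884)
(((82 - 93)**2 + x)/(33072 + (17136 - 1*(-10066))))*59 = (((82 - 93)**2 - 29884)/(33072 + (17136 - 1*(-10066))))*59 = (((-11)**2 - 29884)/(33072 + (17136 + 10066)))*59 = ((121 - 29884)/(33072 + 27202))*59 = -29763/60274*59 = -1756017/60274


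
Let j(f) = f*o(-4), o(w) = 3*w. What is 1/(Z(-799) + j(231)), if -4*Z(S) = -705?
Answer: -4/10383 ≈ -0.00038525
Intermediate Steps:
Z(S) = 705/4 (Z(S) = -1/4*(-705) = 705/4)
j(f) = -12*f (j(f) = f*(3*(-4)) = f*(-12) = -12*f)
1/(Z(-799) + j(231)) = 1/(705/4 - 12*231) = 1/(705/4 - 2772) = 1/(-10383/4) = -4/10383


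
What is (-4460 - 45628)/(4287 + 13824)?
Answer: -16696/6037 ≈ -2.7656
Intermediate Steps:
(-4460 - 45628)/(4287 + 13824) = -50088/18111 = -50088*1/18111 = -16696/6037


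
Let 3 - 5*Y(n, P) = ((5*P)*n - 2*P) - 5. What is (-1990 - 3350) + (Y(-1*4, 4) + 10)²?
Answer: -112184/25 ≈ -4487.4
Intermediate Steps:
Y(n, P) = 8/5 + 2*P/5 - P*n (Y(n, P) = ⅗ - (((5*P)*n - 2*P) - 5)/5 = ⅗ - ((5*P*n - 2*P) - 5)/5 = ⅗ - ((-2*P + 5*P*n) - 5)/5 = ⅗ - (-5 - 2*P + 5*P*n)/5 = ⅗ + (1 + 2*P/5 - P*n) = 8/5 + 2*P/5 - P*n)
(-1990 - 3350) + (Y(-1*4, 4) + 10)² = (-1990 - 3350) + ((8/5 + (⅖)*4 - 1*4*(-1*4)) + 10)² = -5340 + ((8/5 + 8/5 - 1*4*(-4)) + 10)² = -5340 + ((8/5 + 8/5 + 16) + 10)² = -5340 + (96/5 + 10)² = -5340 + (146/5)² = -5340 + 21316/25 = -112184/25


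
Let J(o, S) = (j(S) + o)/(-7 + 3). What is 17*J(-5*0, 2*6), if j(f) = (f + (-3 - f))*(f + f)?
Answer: 306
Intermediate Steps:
j(f) = -6*f
J(o, S) = -o/4 + 3*S/2 (J(o, S) = (-6*S + o)/(-7 + 3) = (o - 6*S)/(-4) = (o - 6*S)*(-1/4) = -o/4 + 3*S/2)
17*J(-5*0, 2*6) = 17*(-(-5)*0/4 + 3*(2*6)/2) = 17*(-1/4*0 + (3/2)*12) = 17*(0 + 18) = 17*18 = 306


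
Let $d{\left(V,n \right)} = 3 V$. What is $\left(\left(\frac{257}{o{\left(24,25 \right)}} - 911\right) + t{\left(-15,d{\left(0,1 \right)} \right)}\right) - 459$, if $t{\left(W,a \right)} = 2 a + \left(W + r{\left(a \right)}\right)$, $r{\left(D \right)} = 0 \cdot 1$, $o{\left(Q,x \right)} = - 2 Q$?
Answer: $- \frac{66737}{48} \approx -1390.4$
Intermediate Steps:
$r{\left(D \right)} = 0$
$t{\left(W,a \right)} = W + 2 a$ ($t{\left(W,a \right)} = 2 a + \left(W + 0\right) = 2 a + W = W + 2 a$)
$\left(\left(\frac{257}{o{\left(24,25 \right)}} - 911\right) + t{\left(-15,d{\left(0,1 \right)} \right)}\right) - 459 = \left(\left(\frac{257}{\left(-2\right) 24} - 911\right) - \left(15 - 2 \cdot 3 \cdot 0\right)\right) - 459 = \left(\left(\frac{257}{-48} - 911\right) + \left(-15 + 2 \cdot 0\right)\right) - 459 = \left(\left(257 \left(- \frac{1}{48}\right) - 911\right) + \left(-15 + 0\right)\right) - 459 = \left(\left(- \frac{257}{48} - 911\right) - 15\right) - 459 = \left(- \frac{43985}{48} - 15\right) - 459 = - \frac{44705}{48} - 459 = - \frac{66737}{48}$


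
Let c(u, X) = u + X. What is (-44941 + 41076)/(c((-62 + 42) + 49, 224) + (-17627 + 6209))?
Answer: 773/2233 ≈ 0.34617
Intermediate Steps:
c(u, X) = X + u
(-44941 + 41076)/(c((-62 + 42) + 49, 224) + (-17627 + 6209)) = (-44941 + 41076)/((224 + ((-62 + 42) + 49)) + (-17627 + 6209)) = -3865/((224 + (-20 + 49)) - 11418) = -3865/((224 + 29) - 11418) = -3865/(253 - 11418) = -3865/(-11165) = -3865*(-1/11165) = 773/2233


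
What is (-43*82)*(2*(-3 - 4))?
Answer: 49364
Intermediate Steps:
(-43*82)*(2*(-3 - 4)) = -7052*(-7) = -3526*(-14) = 49364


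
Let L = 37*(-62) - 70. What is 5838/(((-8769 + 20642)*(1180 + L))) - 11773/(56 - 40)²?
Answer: -5171937377/112461056 ≈ -45.989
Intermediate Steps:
L = -2364 (L = -2294 - 70 = -2364)
5838/(((-8769 + 20642)*(1180 + L))) - 11773/(56 - 40)² = 5838/(((-8769 + 20642)*(1180 - 2364))) - 11773/(56 - 40)² = 5838/((11873*(-1184))) - 11773/(16²) = 5838/(-14057632) - 11773/256 = 5838*(-1/14057632) - 11773*1/256 = -2919/7028816 - 11773/256 = -5171937377/112461056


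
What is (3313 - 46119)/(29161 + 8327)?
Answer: -21403/18744 ≈ -1.1419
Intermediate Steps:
(3313 - 46119)/(29161 + 8327) = -42806/37488 = -42806*1/37488 = -21403/18744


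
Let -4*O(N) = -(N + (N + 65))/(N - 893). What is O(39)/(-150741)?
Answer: 143/514931256 ≈ 2.7771e-7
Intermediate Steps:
O(N) = (65 + 2*N)/(4*(-893 + N)) (O(N) = -(-1)*(N + (N + 65))/(N - 893)/4 = -(-1)*(N + (65 + N))/(-893 + N)/4 = -(-1)*(65 + 2*N)/(-893 + N)/4 = -(-1)*(65 + 2*N)/(4*(-893 + N)) = (65 + 2*N)/(4*(-893 + N)))
O(39)/(-150741) = ((65 + 2*39)/(4*(-893 + 39)))/(-150741) = ((¼)*(65 + 78)/(-854))*(-1/150741) = ((¼)*(-1/854)*143)*(-1/150741) = -143/3416*(-1/150741) = 143/514931256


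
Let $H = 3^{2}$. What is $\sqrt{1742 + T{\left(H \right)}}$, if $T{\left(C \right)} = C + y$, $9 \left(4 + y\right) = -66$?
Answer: $\frac{\sqrt{15657}}{3} \approx 41.709$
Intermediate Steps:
$y = - \frac{34}{3}$ ($y = -4 + \frac{1}{9} \left(-66\right) = -4 - \frac{22}{3} = - \frac{34}{3} \approx -11.333$)
$H = 9$
$T{\left(C \right)} = - \frac{34}{3} + C$ ($T{\left(C \right)} = C - \frac{34}{3} = - \frac{34}{3} + C$)
$\sqrt{1742 + T{\left(H \right)}} = \sqrt{1742 + \left(- \frac{34}{3} + 9\right)} = \sqrt{1742 - \frac{7}{3}} = \sqrt{\frac{5219}{3}} = \frac{\sqrt{15657}}{3}$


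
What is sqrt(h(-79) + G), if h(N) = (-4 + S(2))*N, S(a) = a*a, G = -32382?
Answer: 3*I*sqrt(3598) ≈ 179.95*I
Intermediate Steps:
S(a) = a**2
h(N) = 0 (h(N) = (-4 + 2**2)*N = (-4 + 4)*N = 0*N = 0)
sqrt(h(-79) + G) = sqrt(0 - 32382) = sqrt(-32382) = 3*I*sqrt(3598)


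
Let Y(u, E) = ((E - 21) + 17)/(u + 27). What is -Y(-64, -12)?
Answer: -16/37 ≈ -0.43243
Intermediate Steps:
Y(u, E) = (-4 + E)/(27 + u) (Y(u, E) = ((-21 + E) + 17)/(27 + u) = (-4 + E)/(27 + u))
-Y(-64, -12) = -(-4 - 12)/(27 - 64) = -(-16)/(-37) = -(-1)*(-16)/37 = -1*16/37 = -16/37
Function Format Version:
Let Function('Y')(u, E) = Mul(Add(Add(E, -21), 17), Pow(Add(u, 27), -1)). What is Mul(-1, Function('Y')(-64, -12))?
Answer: Rational(-16, 37) ≈ -0.43243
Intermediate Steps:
Function('Y')(u, E) = Mul(Pow(Add(27, u), -1), Add(-4, E)) (Function('Y')(u, E) = Mul(Add(Add(-21, E), 17), Pow(Add(27, u), -1)) = Mul(Add(-4, E), Pow(Add(27, u), -1)) = Mul(Pow(Add(27, u), -1), Add(-4, E)))
Mul(-1, Function('Y')(-64, -12)) = Mul(-1, Mul(Pow(Add(27, -64), -1), Add(-4, -12))) = Mul(-1, Mul(Pow(-37, -1), -16)) = Mul(-1, Mul(Rational(-1, 37), -16)) = Mul(-1, Rational(16, 37)) = Rational(-16, 37)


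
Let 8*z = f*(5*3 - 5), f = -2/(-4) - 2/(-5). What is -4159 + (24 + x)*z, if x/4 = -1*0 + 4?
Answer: -4114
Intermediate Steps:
x = 16 (x = 4*(-1*0 + 4) = 4*(0 + 4) = 4*4 = 16)
f = 9/10 (f = -2*(-¼) - 2*(-⅕) = ½ + ⅖ = 9/10 ≈ 0.90000)
z = 9/8 (z = (9*(5*3 - 5)/10)/8 = (9*(15 - 5)/10)/8 = ((9/10)*10)/8 = (⅛)*9 = 9/8 ≈ 1.1250)
-4159 + (24 + x)*z = -4159 + (24 + 16)*(9/8) = -4159 + 40*(9/8) = -4159 + 45 = -4114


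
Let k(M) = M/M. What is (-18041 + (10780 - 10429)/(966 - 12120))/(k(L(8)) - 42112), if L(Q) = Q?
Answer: 5159735/12043746 ≈ 0.42842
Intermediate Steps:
k(M) = 1
(-18041 + (10780 - 10429)/(966 - 12120))/(k(L(8)) - 42112) = (-18041 + (10780 - 10429)/(966 - 12120))/(1 - 42112) = (-18041 + 351/(-11154))/(-42111) = (-18041 + 351*(-1/11154))*(-1/42111) = (-18041 - 9/286)*(-1/42111) = -5159735/286*(-1/42111) = 5159735/12043746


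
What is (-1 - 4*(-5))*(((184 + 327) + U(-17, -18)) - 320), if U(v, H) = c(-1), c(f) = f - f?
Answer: 3629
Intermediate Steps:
c(f) = 0
U(v, H) = 0
(-1 - 4*(-5))*(((184 + 327) + U(-17, -18)) - 320) = (-1 - 4*(-5))*(((184 + 327) + 0) - 320) = (-1 + 20)*((511 + 0) - 320) = 19*(511 - 320) = 19*191 = 3629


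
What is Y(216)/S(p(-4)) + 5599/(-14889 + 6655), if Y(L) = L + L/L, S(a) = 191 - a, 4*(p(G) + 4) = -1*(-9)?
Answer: 2830283/6348414 ≈ 0.44583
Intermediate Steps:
p(G) = -7/4 (p(G) = -4 + (-1*(-9))/4 = -4 + (¼)*9 = -4 + 9/4 = -7/4)
Y(L) = 1 + L (Y(L) = L + 1 = 1 + L)
Y(216)/S(p(-4)) + 5599/(-14889 + 6655) = (1 + 216)/(191 - 1*(-7/4)) + 5599/(-14889 + 6655) = 217/(191 + 7/4) + 5599/(-8234) = 217/(771/4) + 5599*(-1/8234) = 217*(4/771) - 5599/8234 = 868/771 - 5599/8234 = 2830283/6348414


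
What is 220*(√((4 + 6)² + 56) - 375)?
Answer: -82500 + 440*√39 ≈ -79752.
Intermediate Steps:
220*(√((4 + 6)² + 56) - 375) = 220*(√(10² + 56) - 375) = 220*(√(100 + 56) - 375) = 220*(√156 - 375) = 220*(2*√39 - 375) = 220*(-375 + 2*√39) = -82500 + 440*√39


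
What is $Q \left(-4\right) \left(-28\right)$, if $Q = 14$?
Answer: $1568$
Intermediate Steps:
$Q \left(-4\right) \left(-28\right) = 14 \left(-4\right) \left(-28\right) = \left(-56\right) \left(-28\right) = 1568$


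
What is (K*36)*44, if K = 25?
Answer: 39600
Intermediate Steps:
(K*36)*44 = (25*36)*44 = 900*44 = 39600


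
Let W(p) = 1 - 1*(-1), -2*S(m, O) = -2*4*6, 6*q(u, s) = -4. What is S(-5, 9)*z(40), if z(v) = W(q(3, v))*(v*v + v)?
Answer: 78720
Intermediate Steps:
q(u, s) = -⅔ (q(u, s) = (⅙)*(-4) = -⅔)
S(m, O) = 24 (S(m, O) = -(-2*4)*6/2 = -(-4)*6 = -½*(-48) = 24)
W(p) = 2 (W(p) = 1 + 1 = 2)
z(v) = 2*v + 2*v² (z(v) = 2*(v*v + v) = 2*(v² + v) = 2*(v + v²) = 2*v + 2*v²)
S(-5, 9)*z(40) = 24*(2*40*(1 + 40)) = 24*(2*40*41) = 24*3280 = 78720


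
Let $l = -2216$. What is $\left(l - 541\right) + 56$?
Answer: $-2701$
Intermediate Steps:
$\left(l - 541\right) + 56 = \left(-2216 - 541\right) + 56 = -2757 + 56 = -2701$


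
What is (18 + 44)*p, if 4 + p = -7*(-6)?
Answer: 2356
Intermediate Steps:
p = 38 (p = -4 - 7*(-6) = -4 + 42 = 38)
(18 + 44)*p = (18 + 44)*38 = 62*38 = 2356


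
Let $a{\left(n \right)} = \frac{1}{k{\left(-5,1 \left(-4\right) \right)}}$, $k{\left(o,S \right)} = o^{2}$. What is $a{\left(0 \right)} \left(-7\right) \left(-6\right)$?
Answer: $\frac{42}{25} \approx 1.68$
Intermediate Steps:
$a{\left(n \right)} = \frac{1}{25}$ ($a{\left(n \right)} = \frac{1}{\left(-5\right)^{2}} = \frac{1}{25}$)
$a{\left(0 \right)} \left(-7\right) \left(-6\right) = \frac{1}{25} \left(-7\right) \left(-6\right) = \left(- \frac{7}{25}\right) \left(-6\right) = \frac{42}{25}$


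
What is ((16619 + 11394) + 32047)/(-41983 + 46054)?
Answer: 20020/1357 ≈ 14.753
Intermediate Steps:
((16619 + 11394) + 32047)/(-41983 + 46054) = (28013 + 32047)/4071 = 60060*(1/4071) = 20020/1357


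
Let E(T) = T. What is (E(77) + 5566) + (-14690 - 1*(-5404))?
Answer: -3643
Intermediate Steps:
(E(77) + 5566) + (-14690 - 1*(-5404)) = (77 + 5566) + (-14690 - 1*(-5404)) = 5643 + (-14690 + 5404) = 5643 - 9286 = -3643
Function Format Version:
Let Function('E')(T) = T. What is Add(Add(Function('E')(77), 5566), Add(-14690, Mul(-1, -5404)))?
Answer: -3643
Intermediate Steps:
Add(Add(Function('E')(77), 5566), Add(-14690, Mul(-1, -5404))) = Add(Add(77, 5566), Add(-14690, Mul(-1, -5404))) = Add(5643, Add(-14690, 5404)) = Add(5643, -9286) = -3643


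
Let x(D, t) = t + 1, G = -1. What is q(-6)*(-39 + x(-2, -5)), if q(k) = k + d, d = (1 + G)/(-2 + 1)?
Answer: 258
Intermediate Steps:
x(D, t) = 1 + t
d = 0 (d = (1 - 1)/(-2 + 1) = 0/(-1) = 0*(-1) = 0)
q(k) = k (q(k) = k + 0 = k)
q(-6)*(-39 + x(-2, -5)) = -6*(-39 + (1 - 5)) = -6*(-39 - 4) = -6*(-43) = 258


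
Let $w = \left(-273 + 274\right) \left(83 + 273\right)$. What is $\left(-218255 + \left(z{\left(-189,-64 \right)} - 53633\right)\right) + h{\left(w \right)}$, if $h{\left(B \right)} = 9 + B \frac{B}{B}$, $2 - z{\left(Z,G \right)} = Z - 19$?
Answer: $-271313$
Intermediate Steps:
$z{\left(Z,G \right)} = 21 - Z$ ($z{\left(Z,G \right)} = 2 - \left(Z - 19\right) = 2 - \left(-19 + Z\right) = 21 - Z$)
$w = 356$ ($w = 1 \cdot 356 = 356$)
$h{\left(B \right)} = 9 + B$ ($h{\left(B \right)} = 9 + B 1 = 9 + B$)
$\left(-218255 + \left(z{\left(-189,-64 \right)} - 53633\right)\right) + h{\left(w \right)} = \left(-218255 + \left(\left(21 - -189\right) - 53633\right)\right) + \left(9 + 356\right) = \left(-218255 + \left(\left(21 + 189\right) - 53633\right)\right) + 365 = \left(-218255 + \left(210 - 53633\right)\right) + 365 = \left(-218255 - 53423\right) + 365 = -271678 + 365 = -271313$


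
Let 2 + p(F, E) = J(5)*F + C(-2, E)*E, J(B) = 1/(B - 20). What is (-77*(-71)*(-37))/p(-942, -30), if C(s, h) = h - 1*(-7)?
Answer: -1011395/3754 ≈ -269.42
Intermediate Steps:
C(s, h) = 7 + h (C(s, h) = h + 7 = 7 + h)
J(B) = 1/(-20 + B)
p(F, E) = -2 - F/15 + E*(7 + E) (p(F, E) = -2 + (F/(-20 + 5) + (7 + E)*E) = -2 + (F/(-15) + E*(7 + E)) = -2 + (-F/15 + E*(7 + E)) = -2 - F/15 + E*(7 + E))
(-77*(-71)*(-37))/p(-942, -30) = (-77*(-71)*(-37))/(-2 - 1/15*(-942) - 30*(7 - 30)) = (5467*(-37))/(-2 + 314/5 - 30*(-23)) = -202279/(-2 + 314/5 + 690) = -202279/3754/5 = -202279*5/3754 = -1011395/3754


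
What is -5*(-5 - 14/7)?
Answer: 35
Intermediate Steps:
-5*(-5 - 14/7) = -5*(-5 - 14*⅐) = -5*(-5 - 2) = -5*(-7) = 35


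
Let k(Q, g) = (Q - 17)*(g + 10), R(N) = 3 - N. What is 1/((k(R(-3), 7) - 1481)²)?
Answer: 1/2782224 ≈ 3.5942e-7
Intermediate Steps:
k(Q, g) = (-17 + Q)*(10 + g)
1/((k(R(-3), 7) - 1481)²) = 1/(((-170 - 17*7 + 10*(3 - 1*(-3)) + (3 - 1*(-3))*7) - 1481)²) = 1/(((-170 - 119 + 10*(3 + 3) + (3 + 3)*7) - 1481)²) = 1/(((-170 - 119 + 10*6 + 6*7) - 1481)²) = 1/(((-170 - 119 + 60 + 42) - 1481)²) = 1/((-187 - 1481)²) = 1/((-1668)²) = 1/2782224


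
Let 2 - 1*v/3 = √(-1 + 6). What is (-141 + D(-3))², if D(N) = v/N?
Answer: (143 - √5)² ≈ 19815.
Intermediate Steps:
v = 6 - 3*√5 (v = 6 - 3*√(-1 + 6) = 6 - 3*√5 ≈ -0.70820)
D(N) = (6 - 3*√5)/N
(-141 + D(-3))² = (-141 + 3*(2 - √5)/(-3))² = (-141 + 3*(-⅓)*(2 - √5))² = (-141 + (-2 + √5))² = (-143 + √5)²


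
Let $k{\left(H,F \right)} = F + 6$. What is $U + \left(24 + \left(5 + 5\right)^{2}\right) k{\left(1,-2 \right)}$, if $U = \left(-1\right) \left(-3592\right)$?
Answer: $4088$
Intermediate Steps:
$k{\left(H,F \right)} = 6 + F$
$U = 3592$
$U + \left(24 + \left(5 + 5\right)^{2}\right) k{\left(1,-2 \right)} = 3592 + \left(24 + \left(5 + 5\right)^{2}\right) \left(6 - 2\right) = 3592 + \left(24 + 10^{2}\right) 4 = 3592 + \left(24 + 100\right) 4 = 3592 + 124 \cdot 4 = 3592 + 496 = 4088$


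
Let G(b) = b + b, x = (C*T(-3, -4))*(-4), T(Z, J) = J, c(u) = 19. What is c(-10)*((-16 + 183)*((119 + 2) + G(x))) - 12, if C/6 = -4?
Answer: -2052943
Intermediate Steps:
C = -24 (C = 6*(-4) = -24)
x = -384 (x = -24*(-4)*(-4) = 96*(-4) = -384)
G(b) = 2*b
c(-10)*((-16 + 183)*((119 + 2) + G(x))) - 12 = 19*((-16 + 183)*((119 + 2) + 2*(-384))) - 12 = 19*(167*(121 - 768)) - 12 = 19*(167*(-647)) - 12 = 19*(-108049) - 12 = -2052931 - 12 = -2052943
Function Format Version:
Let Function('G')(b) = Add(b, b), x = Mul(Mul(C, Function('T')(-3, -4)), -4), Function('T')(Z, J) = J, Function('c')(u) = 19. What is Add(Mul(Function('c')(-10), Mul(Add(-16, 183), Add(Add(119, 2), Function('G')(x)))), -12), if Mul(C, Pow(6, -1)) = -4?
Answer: -2052943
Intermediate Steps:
C = -24 (C = Mul(6, -4) = -24)
x = -384 (x = Mul(Mul(-24, -4), -4) = Mul(96, -4) = -384)
Function('G')(b) = Mul(2, b)
Add(Mul(Function('c')(-10), Mul(Add(-16, 183), Add(Add(119, 2), Function('G')(x)))), -12) = Add(Mul(19, Mul(Add(-16, 183), Add(Add(119, 2), Mul(2, -384)))), -12) = Add(Mul(19, Mul(167, Add(121, -768))), -12) = Add(Mul(19, Mul(167, -647)), -12) = Add(Mul(19, -108049), -12) = Add(-2052931, -12) = -2052943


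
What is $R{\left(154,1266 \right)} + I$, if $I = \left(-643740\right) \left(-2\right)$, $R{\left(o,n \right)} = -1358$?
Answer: $1286122$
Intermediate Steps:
$I = 1287480$
$R{\left(154,1266 \right)} + I = -1358 + 1287480 = 1286122$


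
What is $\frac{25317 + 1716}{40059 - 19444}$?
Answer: $\frac{27033}{20615} \approx 1.3113$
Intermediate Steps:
$\frac{25317 + 1716}{40059 - 19444} = \frac{27033}{20615}$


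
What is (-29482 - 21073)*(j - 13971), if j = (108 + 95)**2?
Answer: -1377017090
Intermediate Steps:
j = 41209 (j = 203**2 = 41209)
(-29482 - 21073)*(j - 13971) = (-29482 - 21073)*(41209 - 13971) = -50555*27238 = -1377017090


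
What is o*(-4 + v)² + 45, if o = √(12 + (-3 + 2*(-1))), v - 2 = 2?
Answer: 45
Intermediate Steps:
v = 4 (v = 2 + 2 = 4)
o = √7 (o = √(12 + (-3 - 2)) = √(12 - 5) = √7 ≈ 2.6458)
o*(-4 + v)² + 45 = √7*(-4 + 4)² + 45 = √7*0² + 45 = √7*0 + 45 = 0 + 45 = 45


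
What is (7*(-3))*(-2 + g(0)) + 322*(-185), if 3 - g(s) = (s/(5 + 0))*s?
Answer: -59591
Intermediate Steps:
g(s) = 3 - s**2/5 (g(s) = 3 - s/(5 + 0)*s = 3 - s/5*s = 3 - s**2/5)
(7*(-3))*(-2 + g(0)) + 322*(-185) = (7*(-3))*(-2 + (3 - 1/5*0**2)) + 322*(-185) = -21*(-2 + (3 - 1/5*0)) - 59570 = -21*(-2 + (3 + 0)) - 59570 = -21*(-2 + 3) - 59570 = -21*1 - 59570 = -21 - 59570 = -59591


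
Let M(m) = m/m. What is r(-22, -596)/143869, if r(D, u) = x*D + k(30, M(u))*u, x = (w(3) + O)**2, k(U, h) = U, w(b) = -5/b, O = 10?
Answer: -174670/1294821 ≈ -0.13490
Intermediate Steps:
M(m) = 1
x = 625/9 (x = (-5/3 + 10)**2 = (25/3)**2 = 625/9 ≈ 69.444)
r(D, u) = 30*u + 625*D/9 (r(D, u) = 625*D/9 + 30*u = 30*u + 625*D/9)
r(-22, -596)/143869 = (30*(-596) + (625/9)*(-22))/143869 = (-17880 - 13750/9)*(1/143869) = -174670/9*1/143869 = -174670/1294821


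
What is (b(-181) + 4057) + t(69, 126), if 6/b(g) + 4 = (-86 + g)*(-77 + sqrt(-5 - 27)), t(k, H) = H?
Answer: 1776893652289/424789273 + 6408*I*sqrt(2)/424789273 ≈ 4183.0 + 2.1334e-5*I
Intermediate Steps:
b(g) = 6/(-4 + (-86 + g)*(-77 + 4*I*sqrt(2))) (b(g) = 6/(-4 + (-86 + g)*(-77 + sqrt(-5 - 27))) = 6/(-4 + (-86 + g)*(-77 + sqrt(-32))) = 6/(-4 + (-86 + g)*(-77 + 4*I*sqrt(2))))
(b(-181) + 4057) + t(69, 126) = (-6/(-6618 + 77*(-181) + 344*I*sqrt(2) - 4*I*(-181)*sqrt(2)) + 4057) + 126 = (-6/(-6618 - 13937 + 344*I*sqrt(2) + 724*I*sqrt(2)) + 4057) + 126 = (-6/(-20555 + 1068*I*sqrt(2)) + 4057) + 126 = (4057 - 6/(-20555 + 1068*I*sqrt(2))) + 126 = 4183 - 6/(-20555 + 1068*I*sqrt(2))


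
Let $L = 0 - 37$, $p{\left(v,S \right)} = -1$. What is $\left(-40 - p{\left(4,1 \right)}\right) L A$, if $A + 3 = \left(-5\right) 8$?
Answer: $-62049$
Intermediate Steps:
$A = -43$ ($A = -3 - 40 = -43$)
$L = -37$
$\left(-40 - p{\left(4,1 \right)}\right) L A = \left(-40 - -1\right) \left(-37\right) \left(-43\right) = \left(-40 + 1\right) \left(-37\right) \left(-43\right) = \left(-39\right) \left(-37\right) \left(-43\right) = 1443 \left(-43\right) = -62049$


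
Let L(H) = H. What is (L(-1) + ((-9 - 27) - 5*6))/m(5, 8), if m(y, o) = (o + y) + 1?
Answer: -67/14 ≈ -4.7857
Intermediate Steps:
m(y, o) = 1 + o + y
(L(-1) + ((-9 - 27) - 5*6))/m(5, 8) = (-1 + ((-9 - 27) - 5*6))/(1 + 8 + 5) = (-1 + (-36 - 30))/14 = (-1 - 66)/14 = (1/14)*(-67) = -67/14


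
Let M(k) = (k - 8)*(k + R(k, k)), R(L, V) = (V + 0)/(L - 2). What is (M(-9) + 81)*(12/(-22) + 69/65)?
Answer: 893349/7865 ≈ 113.59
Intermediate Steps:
R(L, V) = V/(-2 + L)
M(k) = (-8 + k)*(k + k/(-2 + k)) (M(k) = (k - 8)*(k + k/(-2 + k)) = (-8 + k)*(k + k/(-2 + k)))
(M(-9) + 81)*(12/(-22) + 69/65) = (-9*(8 + (-9)² - 9*(-9))/(-2 - 9) + 81)*(12/(-22) + 69/65) = (-9*(8 + 81 + 81)/(-11) + 81)*(12*(-1/22) + 69*(1/65)) = (-9*(-1/11)*170 + 81)*(-6/11 + 69/65) = (1530/11 + 81)*(369/715) = (2421/11)*(369/715) = 893349/7865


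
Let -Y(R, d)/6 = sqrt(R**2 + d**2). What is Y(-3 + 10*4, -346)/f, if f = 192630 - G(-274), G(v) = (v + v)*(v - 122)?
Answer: sqrt(121085)/4063 ≈ 0.085644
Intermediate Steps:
G(v) = 2*v*(-122 + v) (G(v) = (2*v)*(-122 + v) = 2*v*(-122 + v))
f = -24378 (f = 192630 - 2*(-274)*(-122 - 274) = 192630 - 2*(-274)*(-396) = 192630 - 1*217008 = 192630 - 217008 = -24378)
Y(R, d) = -6*sqrt(R**2 + d**2)
Y(-3 + 10*4, -346)/f = -6*sqrt((-3 + 10*4)**2 + (-346)**2)/(-24378) = -6*sqrt((-3 + 40)**2 + 119716)*(-1/24378) = -6*sqrt(37**2 + 119716)*(-1/24378) = -6*sqrt(1369 + 119716)*(-1/24378) = -6*sqrt(121085)*(-1/24378) = sqrt(121085)/4063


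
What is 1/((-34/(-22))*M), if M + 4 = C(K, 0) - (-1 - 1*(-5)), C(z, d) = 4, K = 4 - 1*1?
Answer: -11/68 ≈ -0.16176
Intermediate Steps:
K = 3 (K = 4 - 1 = 3)
M = -4 (M = -4 + (4 - (-1 - 1*(-5))) = -4 + (4 - (-1 + 5)) = -4 + (4 - 1*4) = -4 + (4 - 4) = -4 + 0 = -4)
1/((-34/(-22))*M) = 1/(-34/(-22)*(-4)) = 1/(-34*(-1/22)*(-4)) = 1/((17/11)*(-4)) = 1/(-68/11) = -11/68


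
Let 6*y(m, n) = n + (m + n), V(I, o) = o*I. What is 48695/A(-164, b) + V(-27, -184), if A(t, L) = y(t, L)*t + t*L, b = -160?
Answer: 588397029/118408 ≈ 4969.2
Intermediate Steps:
V(I, o) = I*o
y(m, n) = n/3 + m/6 (y(m, n) = (n + (m + n))/6 = (m + 2*n)/6 = n/3 + m/6)
A(t, L) = L*t + t*(L/3 + t/6) (A(t, L) = (L/3 + t/6)*t + t*L = t*(L/3 + t/6) + L*t = L*t + t*(L/3 + t/6))
48695/A(-164, b) + V(-27, -184) = 48695/(((⅙)*(-164)*(-164 + 8*(-160)))) - 27*(-184) = 48695/(((⅙)*(-164)*(-164 - 1280))) + 4968 = 48695/(((⅙)*(-164)*(-1444))) + 4968 = 48695/(118408/3) + 4968 = 48695*(3/118408) + 4968 = 146085/118408 + 4968 = 588397029/118408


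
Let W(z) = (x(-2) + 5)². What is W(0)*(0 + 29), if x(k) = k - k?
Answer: 725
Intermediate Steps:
x(k) = 0
W(z) = 25 (W(z) = (0 + 5)² = 5² = 25)
W(0)*(0 + 29) = 25*(0 + 29) = 25*29 = 725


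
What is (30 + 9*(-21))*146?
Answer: -23214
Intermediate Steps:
(30 + 9*(-21))*146 = (30 - 189)*146 = -159*146 = -23214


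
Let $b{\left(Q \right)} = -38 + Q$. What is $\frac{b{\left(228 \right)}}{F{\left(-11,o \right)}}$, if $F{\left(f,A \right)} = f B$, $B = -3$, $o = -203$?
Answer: $\frac{190}{33} \approx 5.7576$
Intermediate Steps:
$F{\left(f,A \right)} = - 3 f$ ($F{\left(f,A \right)} = f \left(-3\right) = - 3 f$)
$\frac{b{\left(228 \right)}}{F{\left(-11,o \right)}} = \frac{-38 + 228}{\left(-3\right) \left(-11\right)} = \frac{190}{33}$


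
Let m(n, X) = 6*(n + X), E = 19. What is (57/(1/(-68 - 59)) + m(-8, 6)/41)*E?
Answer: -5639409/41 ≈ -1.3755e+5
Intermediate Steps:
m(n, X) = 6*X + 6*n (m(n, X) = 6*(X + n) = 6*X + 6*n)
(57/(1/(-68 - 59)) + m(-8, 6)/41)*E = (57/(1/(-68 - 59)) + (6*6 + 6*(-8))/41)*19 = (57/(1/(-127)) + (36 - 48)*(1/41))*19 = (57/(-1/127) - 12*1/41)*19 = (57*(-127) - 12/41)*19 = (-7239 - 12/41)*19 = -296811/41*19 = -5639409/41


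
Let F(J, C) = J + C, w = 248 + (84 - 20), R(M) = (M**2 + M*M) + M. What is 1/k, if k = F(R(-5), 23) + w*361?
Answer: 1/112700 ≈ 8.8731e-6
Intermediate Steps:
R(M) = M + 2*M**2 (R(M) = (M**2 + M**2) + M = 2*M**2 + M = M + 2*M**2)
w = 312 (w = 248 + 64 = 312)
F(J, C) = C + J
k = 112700 (k = (23 - 5*(1 + 2*(-5))) + 312*361 = (23 - 5*(1 - 10)) + 112632 = (23 - 5*(-9)) + 112632 = (23 + 45) + 112632 = 68 + 112632 = 112700)
1/k = 1/112700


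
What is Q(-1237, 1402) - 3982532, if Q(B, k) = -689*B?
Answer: -3130239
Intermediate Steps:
Q(-1237, 1402) - 3982532 = -689*(-1237) - 3982532 = 852293 - 3982532 = -3130239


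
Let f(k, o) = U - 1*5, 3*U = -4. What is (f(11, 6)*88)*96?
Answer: -53504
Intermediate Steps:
U = -4/3 (U = (⅓)*(-4) = -4/3 ≈ -1.3333)
f(k, o) = -19/3 (f(k, o) = -4/3 - 1*5 = -4/3 - 5 = -19/3)
(f(11, 6)*88)*96 = -19/3*88*96 = -1672/3*96 = -53504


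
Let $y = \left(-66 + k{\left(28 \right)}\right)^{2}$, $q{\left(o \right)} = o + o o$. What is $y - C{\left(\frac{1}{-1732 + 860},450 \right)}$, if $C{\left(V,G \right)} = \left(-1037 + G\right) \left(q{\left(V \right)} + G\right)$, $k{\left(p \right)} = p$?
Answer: $\frac{201952916819}{760384} \approx 2.6559 \cdot 10^{5}$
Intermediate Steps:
$q{\left(o \right)} = o + o^{2}$
$C{\left(V,G \right)} = \left(-1037 + G\right) \left(G + V \left(1 + V\right)\right)$ ($C{\left(V,G \right)} = \left(-1037 + G\right) \left(V \left(1 + V\right) + G\right) = \left(-1037 + G\right) \left(G + V \left(1 + V\right)\right)$)
$y = 1444$ ($y = \left(-66 + 28\right)^{2} = \left(-38\right)^{2} = 1444$)
$y - C{\left(\frac{1}{-1732 + 860},450 \right)} = 1444 - \left(450^{2} - 466650 - \frac{1037 \left(1 + \frac{1}{-1732 + 860}\right)}{-1732 + 860} + \frac{450 \left(1 + \frac{1}{-1732 + 860}\right)}{-1732 + 860}\right) = 1444 - \left(202500 - 466650 - \frac{1037 \left(1 + \frac{1}{-872}\right)}{-872} + \frac{450 \left(1 + \frac{1}{-872}\right)}{-872}\right) = 1444 - \left(202500 - 466650 - - \frac{1037 \left(1 - \frac{1}{872}\right)}{872} + 450 \left(- \frac{1}{872}\right) \left(1 - \frac{1}{872}\right)\right) = 1444 - \left(202500 - 466650 - \left(- \frac{1037}{872}\right) \frac{871}{872} + 450 \left(- \frac{1}{872}\right) \frac{871}{872}\right) = 1444 - \left(202500 - 466650 + \frac{903227}{760384} - \frac{195975}{380192}\right) = 1444 - - \frac{200854922323}{760384} = 1444 + \frac{200854922323}{760384} = \frac{201952916819}{760384}$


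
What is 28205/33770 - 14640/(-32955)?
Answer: 18985181/14838538 ≈ 1.2795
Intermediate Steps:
28205/33770 - 14640/(-32955) = 28205*(1/33770) - 14640*(-1/32955) = 5641/6754 + 976/2197 = 18985181/14838538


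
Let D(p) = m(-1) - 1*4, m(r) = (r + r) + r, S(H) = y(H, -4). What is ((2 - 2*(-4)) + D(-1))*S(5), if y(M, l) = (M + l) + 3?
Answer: 12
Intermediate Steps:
y(M, l) = 3 + M + l
S(H) = -1 + H (S(H) = 3 + H - 4 = -1 + H)
m(r) = 3*r (m(r) = 2*r + r = 3*r)
D(p) = -7 (D(p) = 3*(-1) - 1*4 = -3 - 4 = -7)
((2 - 2*(-4)) + D(-1))*S(5) = ((2 - 2*(-4)) - 7)*(-1 + 5) = ((2 + 8) - 7)*4 = (10 - 7)*4 = 3*4 = 12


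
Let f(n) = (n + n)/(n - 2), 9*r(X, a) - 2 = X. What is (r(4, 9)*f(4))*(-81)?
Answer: -216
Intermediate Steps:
r(X, a) = 2/9 + X/9
f(n) = 2*n/(-2 + n) (f(n) = (2*n)/(-2 + n) = 2*n/(-2 + n))
(r(4, 9)*f(4))*(-81) = ((2/9 + (⅑)*4)*(2*4/(-2 + 4)))*(-81) = ((2/9 + 4/9)*(2*4/2))*(-81) = (2*(2*4*(½))/3)*(-81) = ((⅔)*4)*(-81) = (8/3)*(-81) = -216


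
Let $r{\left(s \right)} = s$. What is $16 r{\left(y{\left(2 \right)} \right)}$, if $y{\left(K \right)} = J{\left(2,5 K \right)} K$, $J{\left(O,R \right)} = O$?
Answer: $64$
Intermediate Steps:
$y{\left(K \right)} = 2 K$
$16 r{\left(y{\left(2 \right)} \right)} = 16 \cdot 2 \cdot 2 = 16 \cdot 4 = 64$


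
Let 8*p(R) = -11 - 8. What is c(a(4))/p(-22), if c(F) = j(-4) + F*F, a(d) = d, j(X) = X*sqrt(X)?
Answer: -128/19 + 64*I/19 ≈ -6.7368 + 3.3684*I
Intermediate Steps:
j(X) = X**(3/2)
p(R) = -19/8 (p(R) = (-11 - 8)/8 = (1/8)*(-19) = -19/8)
c(F) = F**2 - 8*I (c(F) = (-4)**(3/2) + F*F = -8*I + F**2 = F**2 - 8*I)
c(a(4))/p(-22) = (4**2 - 8*I)/(-19/8) = (16 - 8*I)*(-8/19) = -128/19 + 64*I/19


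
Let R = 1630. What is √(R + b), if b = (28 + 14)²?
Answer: √3394 ≈ 58.258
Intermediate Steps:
b = 1764 (b = 42² = 1764)
√(R + b) = √(1630 + 1764) = √3394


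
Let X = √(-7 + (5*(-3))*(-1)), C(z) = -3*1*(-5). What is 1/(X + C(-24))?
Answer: 15/217 - 2*√2/217 ≈ 0.056090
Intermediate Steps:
C(z) = 15 (C(z) = -3*(-5) = 15)
X = 2*√2 (X = √(-7 - 15*(-1)) = √(-7 + 15) = √8 = 2*√2 ≈ 2.8284)
1/(X + C(-24)) = 1/(2*√2 + 15) = 1/(15 + 2*√2)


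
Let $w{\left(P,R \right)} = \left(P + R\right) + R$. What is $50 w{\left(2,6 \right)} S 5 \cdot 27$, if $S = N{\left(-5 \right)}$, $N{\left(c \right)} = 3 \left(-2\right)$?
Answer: $-567000$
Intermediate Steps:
$N{\left(c \right)} = -6$
$w{\left(P,R \right)} = P + 2 R$
$S = -6$
$50 w{\left(2,6 \right)} S 5 \cdot 27 = 50 \left(2 + 2 \cdot 6\right) \left(-6\right) 5 \cdot 27 = 50 \left(2 + 12\right) \left(-6\right) 5 \cdot 27 = 50 \cdot 14 \left(-6\right) 5 \cdot 27 = 50 \left(\left(-84\right) 5\right) 27 = 50 \left(-420\right) 27 = \left(-21000\right) 27 = -567000$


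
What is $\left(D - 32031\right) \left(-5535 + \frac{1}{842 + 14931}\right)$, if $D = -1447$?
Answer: $\frac{2922748380812}{15773} \approx 1.853 \cdot 10^{8}$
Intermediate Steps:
$\left(D - 32031\right) \left(-5535 + \frac{1}{842 + 14931}\right) = \left(-1447 - 32031\right) \left(-5535 + \frac{1}{842 + 14931}\right) = - 33478 \left(-5535 + \frac{1}{15773}\right) = \left(-33478\right) \left(- \frac{87303554}{15773}\right) = \frac{2922748380812}{15773}$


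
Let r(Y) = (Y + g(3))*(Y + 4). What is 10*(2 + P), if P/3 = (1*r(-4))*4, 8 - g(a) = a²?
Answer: 20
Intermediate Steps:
g(a) = 8 - a²
r(Y) = (-1 + Y)*(4 + Y) (r(Y) = (Y + (8 - 1*3²))*(Y + 4) = (Y + (8 - 1*9))*(4 + Y) = (Y + (8 - 9))*(4 + Y) = (Y - 1)*(4 + Y) = (-1 + Y)*(4 + Y))
P = 0 (P = 3*((1*(-4 + (-4)² + 3*(-4)))*4) = 3*((1*(-4 + 16 - 12))*4) = 3*((1*0)*4) = 3*(0*4) = 3*0 = 0)
10*(2 + P) = 10*(2 + 0) = 10*2 = 20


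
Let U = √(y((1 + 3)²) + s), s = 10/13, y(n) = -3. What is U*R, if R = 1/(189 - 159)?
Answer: I*√377/390 ≈ 0.049786*I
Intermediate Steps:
s = 10/13 (s = 10*(1/13) = 10/13 ≈ 0.76923)
U = I*√377/13 (U = √(-3 + 10/13) = √(-29/13) = I*√377/13 ≈ 1.4936*I)
R = 1/30 ≈ 0.033333
U*R = (I*√377/13)*(1/30) = I*√377/390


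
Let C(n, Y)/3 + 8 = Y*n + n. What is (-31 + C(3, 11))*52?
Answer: 2756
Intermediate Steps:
C(n, Y) = -24 + 3*n + 3*Y*n (C(n, Y) = -24 + 3*(Y*n + n) = -24 + 3*(n + Y*n) = -24 + (3*n + 3*Y*n) = -24 + 3*n + 3*Y*n)
(-31 + C(3, 11))*52 = (-31 + (-24 + 3*3 + 3*11*3))*52 = (-31 + (-24 + 9 + 99))*52 = (-31 + 84)*52 = 53*52 = 2756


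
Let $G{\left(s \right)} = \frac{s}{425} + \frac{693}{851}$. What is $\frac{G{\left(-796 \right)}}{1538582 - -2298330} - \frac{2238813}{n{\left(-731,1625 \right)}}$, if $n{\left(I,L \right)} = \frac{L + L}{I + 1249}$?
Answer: $- \frac{32186807624050642183}{90201484594000} \approx -3.5683 \cdot 10^{5}$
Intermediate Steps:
$G{\left(s \right)} = \frac{693}{851} + \frac{s}{425}$ ($G{\left(s \right)} = s \frac{1}{425} + 693 \cdot \frac{1}{851} = \frac{s}{425} + \frac{693}{851} = \frac{693}{851} + \frac{s}{425}$)
$n{\left(I,L \right)} = \frac{2 L}{1249 + I}$
$\frac{G{\left(-796 \right)}}{1538582 - -2298330} - \frac{2238813}{n{\left(-731,1625 \right)}} = \frac{\frac{693}{851} + \frac{1}{425} \left(-796\right)}{1538582 - -2298330} - \frac{2238813}{2 \cdot 1625 \frac{1}{1249 - 731}} = \frac{\frac{693}{851} - \frac{796}{425}}{1538582 + 2298330} - \frac{2238813}{2 \cdot 1625 \cdot \frac{1}{518}} = - \frac{382871}{361675 \cdot 3836912} - \frac{2238813}{2 \cdot 1625 \cdot \frac{1}{518}} = \left(- \frac{382871}{361675}\right) \frac{1}{3836912} - \frac{2238813}{\frac{1625}{259}} = - \frac{382871}{1387715147600} - \frac{579852567}{1625} = - \frac{32186807624050642183}{90201484594000}$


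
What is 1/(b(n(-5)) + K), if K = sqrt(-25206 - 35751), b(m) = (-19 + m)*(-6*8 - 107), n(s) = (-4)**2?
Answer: 155/92394 - I*sqrt(6773)/92394 ≈ 0.0016776 - 0.00089073*I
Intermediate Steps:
n(s) = 16
b(m) = 2945 - 155*m (b(m) = (-19 + m)*(-48 - 107) = (-19 + m)*(-155) = 2945 - 155*m)
K = 3*I*sqrt(6773) (K = sqrt(-60957) = 3*I*sqrt(6773) ≈ 246.89*I)
1/(b(n(-5)) + K) = 1/((2945 - 155*16) + 3*I*sqrt(6773)) = 1/((2945 - 2480) + 3*I*sqrt(6773)) = 1/(465 + 3*I*sqrt(6773))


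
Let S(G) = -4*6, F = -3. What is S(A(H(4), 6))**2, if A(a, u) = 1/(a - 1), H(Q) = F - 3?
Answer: 576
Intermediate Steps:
H(Q) = -6 (H(Q) = -3 - 3 = -6)
A(a, u) = 1/(-1 + a)
S(G) = -24
S(A(H(4), 6))**2 = (-24)**2 = 576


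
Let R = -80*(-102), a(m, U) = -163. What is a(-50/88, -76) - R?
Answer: -8323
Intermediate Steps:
R = 8160
a(-50/88, -76) - R = -163 - 1*8160 = -163 - 8160 = -8323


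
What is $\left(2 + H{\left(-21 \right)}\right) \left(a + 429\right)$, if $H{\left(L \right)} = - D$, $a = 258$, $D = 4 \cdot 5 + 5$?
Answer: $-15801$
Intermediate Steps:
$D = 25$ ($D = 20 + 5 = 25$)
$H{\left(L \right)} = -25$ ($H{\left(L \right)} = \left(-1\right) 25 = -25$)
$\left(2 + H{\left(-21 \right)}\right) \left(a + 429\right) = \left(2 - 25\right) \left(258 + 429\right) = \left(-23\right) 687 = -15801$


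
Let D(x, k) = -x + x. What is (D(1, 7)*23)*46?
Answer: 0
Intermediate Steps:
D(x, k) = 0
(D(1, 7)*23)*46 = (0*23)*46 = 0*46 = 0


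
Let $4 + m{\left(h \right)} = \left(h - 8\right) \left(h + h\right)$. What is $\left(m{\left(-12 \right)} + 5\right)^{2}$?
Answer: $231361$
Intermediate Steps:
$m{\left(h \right)} = -4 + 2 h \left(-8 + h\right)$ ($m{\left(h \right)} = -4 + \left(h - 8\right) \left(h + h\right) = -4 + \left(-8 + h\right) 2 h = -4 + 2 h \left(-8 + h\right)$)
$\left(m{\left(-12 \right)} + 5\right)^{2} = \left(\left(-4 - -192 + 2 \left(-12\right)^{2}\right) + 5\right)^{2} = \left(\left(-4 + 192 + 2 \cdot 144\right) + 5\right)^{2} = \left(\left(-4 + 192 + 288\right) + 5\right)^{2} = \left(476 + 5\right)^{2} = 481^{2} = 231361$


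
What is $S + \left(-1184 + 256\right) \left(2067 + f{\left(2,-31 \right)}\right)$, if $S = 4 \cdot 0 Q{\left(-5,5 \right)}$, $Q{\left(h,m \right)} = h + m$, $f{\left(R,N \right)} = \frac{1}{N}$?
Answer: $- \frac{59462528}{31} \approx -1.9181 \cdot 10^{6}$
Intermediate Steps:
$S = 0$ ($S = 4 \cdot 0 \left(-5 + 5\right) = 0 \cdot 0 = 0$)
$S + \left(-1184 + 256\right) \left(2067 + f{\left(2,-31 \right)}\right) = 0 + \left(-1184 + 256\right) \left(2067 + \frac{1}{-31}\right) = 0 - 928 \left(2067 - \frac{1}{31}\right) = 0 - \frac{59462528}{31} = - \frac{59462528}{31}$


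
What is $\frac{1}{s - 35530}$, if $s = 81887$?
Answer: $\frac{1}{46357} \approx 2.1572 \cdot 10^{-5}$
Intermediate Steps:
$\frac{1}{s - 35530} = \frac{1}{81887 - 35530} = \frac{1}{46357}$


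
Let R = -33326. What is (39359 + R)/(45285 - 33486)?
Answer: 2011/3933 ≈ 0.51131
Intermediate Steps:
(39359 + R)/(45285 - 33486) = (39359 - 33326)/(45285 - 33486) = 6033/11799 = 6033*(1/11799) = 2011/3933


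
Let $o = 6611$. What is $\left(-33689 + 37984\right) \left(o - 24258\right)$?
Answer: $-75793865$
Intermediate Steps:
$\left(-33689 + 37984\right) \left(o - 24258\right) = \left(-33689 + 37984\right) \left(6611 - 24258\right) = 4295 \left(-17647\right) = -75793865$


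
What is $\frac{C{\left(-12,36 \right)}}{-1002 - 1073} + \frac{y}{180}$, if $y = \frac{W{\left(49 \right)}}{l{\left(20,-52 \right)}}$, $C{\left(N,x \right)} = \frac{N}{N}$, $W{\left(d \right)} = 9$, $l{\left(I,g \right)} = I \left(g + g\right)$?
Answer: $- \frac{1747}{3452800} \approx -0.00050597$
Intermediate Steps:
$l{\left(I,g \right)} = 2 I g$ ($l{\left(I,g \right)} = I 2 g = 2 I g$)
$C{\left(N,x \right)} = 1$
$y = - \frac{9}{2080}$ ($y = \frac{9}{2 \cdot 20 \left(-52\right)} = \frac{9}{-2080} = 9 \left(- \frac{1}{2080}\right) = - \frac{9}{2080} \approx -0.0043269$)
$\frac{C{\left(-12,36 \right)}}{-1002 - 1073} + \frac{y}{180} = 1 \frac{1}{-1002 - 1073} - \frac{9}{2080 \cdot 180} = 1 \frac{1}{-2075} - \frac{1}{41600} = 1 \left(- \frac{1}{2075}\right) - \frac{1}{41600} = - \frac{1}{2075} - \frac{1}{41600} = - \frac{1747}{3452800}$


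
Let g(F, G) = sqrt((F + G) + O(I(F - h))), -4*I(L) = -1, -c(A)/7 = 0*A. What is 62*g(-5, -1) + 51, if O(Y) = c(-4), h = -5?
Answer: 51 + 62*I*sqrt(6) ≈ 51.0 + 151.87*I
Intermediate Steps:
c(A) = 0 (c(A) = -0*A = -7*0 = 0)
I(L) = 1/4 (I(L) = -1/4*(-1) = 1/4)
O(Y) = 0
g(F, G) = sqrt(F + G) (g(F, G) = sqrt((F + G) + 0) = sqrt(F + G))
62*g(-5, -1) + 51 = 62*sqrt(-5 - 1) + 51 = 62*sqrt(-6) + 51 = 62*(I*sqrt(6)) + 51 = 62*I*sqrt(6) + 51 = 51 + 62*I*sqrt(6)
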